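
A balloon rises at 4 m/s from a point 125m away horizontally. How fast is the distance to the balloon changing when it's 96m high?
384√24841/24841 ≈ 2.436 m/s

z² = 125² + y²
z = √(125² + 96²) = √24841
dz/dt = y/z · dy/dt = 96/√24841 · 4 = 384√24841/24841 ≈ 2.436 m/s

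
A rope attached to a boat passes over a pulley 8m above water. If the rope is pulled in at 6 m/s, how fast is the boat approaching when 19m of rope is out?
38√33/33 ≈ 6.615 m/s

rope² = x² + 8²
x = √(19² - 8²) = 3√33
dx/dt = (rope/x) · d(rope)/dt = (19/(3√33)) · (-6) = -38√33/33 m/s
The boat approaches at 38√33/33 ≈ 6.615 m/s.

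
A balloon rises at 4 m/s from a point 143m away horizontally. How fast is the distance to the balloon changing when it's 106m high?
424√31685/31685 ≈ 2.382 m/s

z² = 143² + y²
z = √(143² + 106²) = √31685
dz/dt = y/z · dy/dt = 106/√31685 · 4 = 424√31685/31685 ≈ 2.382 m/s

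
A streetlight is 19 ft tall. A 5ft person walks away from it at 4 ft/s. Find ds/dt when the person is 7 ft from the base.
10/7 ft/s

By similar triangles: 19/(x+s) = 5/s
Solving: s = 5x/14
ds/dt = 5/14 · dx/dt = 5/14 · 4 = 10/7 ft/s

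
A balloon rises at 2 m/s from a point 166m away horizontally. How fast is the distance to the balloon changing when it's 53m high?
106√30365/30365 ≈ 0.6083 m/s

z² = 166² + y²
z = √(166² + 53²) = √30365
dz/dt = y/z · dy/dt = 53/√30365 · 2 = 106√30365/30365 ≈ 0.6083 m/s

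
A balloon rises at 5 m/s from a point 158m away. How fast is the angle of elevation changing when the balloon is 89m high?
0.024023 rad/s

tan(θ) = y/158
sec²(θ) · dθ/dt = (1/158) · dy/dt
dθ/dt = cos²(θ)/158 · 5 = 158/(158² + 89²) · 5
dθ/dt = 0.024023 rad/s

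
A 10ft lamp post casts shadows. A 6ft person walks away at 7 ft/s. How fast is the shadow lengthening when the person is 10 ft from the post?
21/2 ft/s

By similar triangles: 10/(x+s) = 6/s
Solving: s = 6x/4
ds/dt = 6/4 · dx/dt = 3/2 · 7 = 21/2 ft/s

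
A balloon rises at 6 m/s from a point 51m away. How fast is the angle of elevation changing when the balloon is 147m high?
0.012639 rad/s

tan(θ) = y/51
sec²(θ) · dθ/dt = (1/51) · dy/dt
dθ/dt = cos²(θ)/51 · 6 = 51/(51² + 147²) · 6
dθ/dt = 0.012639 rad/s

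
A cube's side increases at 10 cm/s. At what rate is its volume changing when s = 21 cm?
13230 cm³/s

V = s³
dV/dt = 3s² · ds/dt = 3·21²·10 = 13230 cm³/s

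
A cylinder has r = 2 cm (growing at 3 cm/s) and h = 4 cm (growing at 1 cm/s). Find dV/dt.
52π cm³/s

V = πr²h
dV/dt = 2πrh·dr/dt + πr²·dh/dt
= 2π(2)(4)(3) + π(2)²(1)
= 52π cm³/s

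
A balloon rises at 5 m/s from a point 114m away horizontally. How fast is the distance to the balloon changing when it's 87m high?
29√2285/457 ≈ 3.033 m/s

z² = 114² + y²
z = √(114² + 87²) = 3√2285
dz/dt = y/z · dy/dt = 87/(3√2285) · 5 = 29√2285/457 ≈ 3.033 m/s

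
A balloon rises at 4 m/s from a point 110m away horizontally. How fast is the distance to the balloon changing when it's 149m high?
596√34301/34301 ≈ 3.218 m/s

z² = 110² + y²
z = √(110² + 149²) = √34301
dz/dt = y/z · dy/dt = 149/√34301 · 4 = 596√34301/34301 ≈ 3.218 m/s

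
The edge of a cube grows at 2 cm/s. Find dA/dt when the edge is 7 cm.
168 cm²/s

A = 6s²
dA/dt = 12s · ds/dt = 12·7·2 = 168 cm²/s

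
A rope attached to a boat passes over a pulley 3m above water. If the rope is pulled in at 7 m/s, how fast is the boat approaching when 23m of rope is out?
161√130/260 ≈ 7.06 m/s

rope² = x² + 3²
x = √(23² - 3²) = 2√130
dx/dt = (rope/x) · d(rope)/dt = (23/(2√130)) · (-7) = -161√130/260 m/s
The boat approaches at 161√130/260 ≈ 7.06 m/s.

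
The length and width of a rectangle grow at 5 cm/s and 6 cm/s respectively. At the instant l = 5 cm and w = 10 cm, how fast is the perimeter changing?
22 cm/s

P = 2(l + w)
dP/dt = 2(dl/dt + dw/dt) = 2(5 + 6) = 22 cm/s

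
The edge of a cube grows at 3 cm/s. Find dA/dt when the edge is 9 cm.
324 cm²/s

A = 6s²
dA/dt = 12s · ds/dt = 12·9·3 = 324 cm²/s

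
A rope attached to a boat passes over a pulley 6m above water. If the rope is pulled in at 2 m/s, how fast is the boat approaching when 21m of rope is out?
14√5/15 ≈ 2.087 m/s

rope² = x² + 6²
x = √(21² - 6²) = 9√5
dx/dt = (rope/x) · d(rope)/dt = (21/(9√5)) · (-2) = -14√5/15 m/s
The boat approaches at 14√5/15 ≈ 2.087 m/s.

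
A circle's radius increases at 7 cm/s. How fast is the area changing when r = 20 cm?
280π cm²/s

A = πr²
dA/dt = 2πr · dr/dt = 2π(20)(7) = 280π cm²/s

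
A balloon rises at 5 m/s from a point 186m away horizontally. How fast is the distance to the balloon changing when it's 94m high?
235√10858/10858 ≈ 2.255 m/s

z² = 186² + y²
z = √(186² + 94²) = 2√10858
dz/dt = y/z · dy/dt = 94/(2√10858) · 5 = 235√10858/10858 ≈ 2.255 m/s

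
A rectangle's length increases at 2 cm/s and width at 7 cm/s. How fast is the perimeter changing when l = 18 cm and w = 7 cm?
18 cm/s

P = 2(l + w)
dP/dt = 2(dl/dt + dw/dt) = 2(2 + 7) = 18 cm/s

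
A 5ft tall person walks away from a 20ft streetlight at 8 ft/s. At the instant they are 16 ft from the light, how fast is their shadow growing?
8/3 ft/s

By similar triangles: 20/(x+s) = 5/s
Solving: s = 5x/15
ds/dt = 5/15 · dx/dt = 1/3 · 8 = 8/3 ft/s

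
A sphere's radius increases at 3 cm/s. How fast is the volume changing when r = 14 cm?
2352π cm³/s

V = (4/3)πr³
dV/dt = dV/dr · dr/dt = 4πr² · 3
At r = 14: dV/dt = 2352π cm³/s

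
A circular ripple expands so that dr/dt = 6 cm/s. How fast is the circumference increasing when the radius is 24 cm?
12π cm/s

C = 2πr
dC/dt = 2π · dr/dt = 2π · 6 = 12π cm/s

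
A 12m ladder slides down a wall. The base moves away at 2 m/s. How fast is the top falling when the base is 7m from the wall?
14√95/95 ≈ 1.436 m/s

x² + y² = 12²
2x·dx/dt + 2y·dy/dt = 0
dy/dt = -x/y · dx/dt = -7/√95 · 2 = -14√95/95 m/s
The top is descending at 14√95/95 ≈ 1.436 m/s.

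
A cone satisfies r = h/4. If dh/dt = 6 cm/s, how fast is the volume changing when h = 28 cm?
294π cm³/s

V = (1/3)π(h/4)²h = πh³/48
dV/dt = πh²/16 · 6
At h = 28: dV/dt = 294π cm³/s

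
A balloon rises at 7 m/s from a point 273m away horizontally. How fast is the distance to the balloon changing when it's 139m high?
973√3754/18770 ≈ 3.176 m/s

z² = 273² + y²
z = √(273² + 139²) = 5√3754
dz/dt = y/z · dy/dt = 139/(5√3754) · 7 = 973√3754/18770 ≈ 3.176 m/s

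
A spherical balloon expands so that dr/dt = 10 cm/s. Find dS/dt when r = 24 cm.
1920π cm²/s

S = 4πr²
dS/dt = dS/dr · dr/dt = 8πr · 10
At r = 24: dS/dt = 1920π cm²/s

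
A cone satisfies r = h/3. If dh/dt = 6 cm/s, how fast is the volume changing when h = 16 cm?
512π/3 cm³/s

V = (1/3)π(h/3)²h = πh³/27
dV/dt = πh²/9 · 6
At h = 16: dV/dt = 512π/3 cm³/s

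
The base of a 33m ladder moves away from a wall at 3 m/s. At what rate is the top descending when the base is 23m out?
69√35/140 ≈ 2.916 m/s

x² + y² = 33²
2x·dx/dt + 2y·dy/dt = 0
dy/dt = -x/y · dx/dt = -23/(4√35) · 3 = -69√35/140 m/s
The top is descending at 69√35/140 ≈ 2.916 m/s.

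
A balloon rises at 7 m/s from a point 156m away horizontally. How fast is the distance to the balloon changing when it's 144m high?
84√313/313 ≈ 4.748 m/s

z² = 156² + y²
z = √(156² + 144²) = 12√313
dz/dt = y/z · dy/dt = 144/(12√313) · 7 = 84√313/313 ≈ 4.748 m/s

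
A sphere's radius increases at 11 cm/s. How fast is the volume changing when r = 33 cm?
47916π cm³/s

V = (4/3)πr³
dV/dt = dV/dr · dr/dt = 4πr² · 11
At r = 33: dV/dt = 47916π cm³/s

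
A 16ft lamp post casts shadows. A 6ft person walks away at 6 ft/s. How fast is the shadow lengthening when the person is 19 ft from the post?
18/5 ft/s

By similar triangles: 16/(x+s) = 6/s
Solving: s = 6x/10
ds/dt = 6/10 · dx/dt = 3/5 · 6 = 18/5 ft/s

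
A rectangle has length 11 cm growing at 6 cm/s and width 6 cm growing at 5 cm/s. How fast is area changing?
91 cm²/s

A = lw
dA/dt = w·dl/dt + l·dw/dt = 6·6 + 11·5 = 91 cm²/s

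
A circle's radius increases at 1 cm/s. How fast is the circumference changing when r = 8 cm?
2π cm/s

C = 2πr
dC/dt = 2π · dr/dt = 2π · 1 = 2π cm/s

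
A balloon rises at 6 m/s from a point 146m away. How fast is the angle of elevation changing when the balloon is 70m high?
0.033415 rad/s

tan(θ) = y/146
sec²(θ) · dθ/dt = (1/146) · dy/dt
dθ/dt = cos²(θ)/146 · 6 = 146/(146² + 70²) · 6
dθ/dt = 0.033415 rad/s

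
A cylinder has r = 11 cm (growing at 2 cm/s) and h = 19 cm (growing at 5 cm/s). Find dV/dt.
1441π cm³/s

V = πr²h
dV/dt = 2πrh·dr/dt + πr²·dh/dt
= 2π(11)(19)(2) + π(11)²(5)
= 1441π cm³/s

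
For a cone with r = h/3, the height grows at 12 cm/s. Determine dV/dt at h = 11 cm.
484π/3 cm³/s

V = (1/3)π(h/3)²h = πh³/27
dV/dt = πh²/9 · 12
At h = 11: dV/dt = 484π/3 cm³/s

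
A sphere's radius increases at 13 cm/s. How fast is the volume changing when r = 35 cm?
63700π cm³/s

V = (4/3)πr³
dV/dt = dV/dr · dr/dt = 4πr² · 13
At r = 35: dV/dt = 63700π cm³/s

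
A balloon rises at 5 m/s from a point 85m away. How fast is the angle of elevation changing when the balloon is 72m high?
0.034249 rad/s

tan(θ) = y/85
sec²(θ) · dθ/dt = (1/85) · dy/dt
dθ/dt = cos²(θ)/85 · 5 = 85/(85² + 72²) · 5
dθ/dt = 0.034249 rad/s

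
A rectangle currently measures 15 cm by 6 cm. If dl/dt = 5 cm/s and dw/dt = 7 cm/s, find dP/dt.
24 cm/s

P = 2(l + w)
dP/dt = 2(dl/dt + dw/dt) = 2(5 + 7) = 24 cm/s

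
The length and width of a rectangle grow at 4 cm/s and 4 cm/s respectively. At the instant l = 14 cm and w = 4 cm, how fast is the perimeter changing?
16 cm/s

P = 2(l + w)
dP/dt = 2(dl/dt + dw/dt) = 2(4 + 4) = 16 cm/s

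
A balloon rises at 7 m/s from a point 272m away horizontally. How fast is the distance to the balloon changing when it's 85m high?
35√281/281 ≈ 2.088 m/s

z² = 272² + y²
z = √(272² + 85²) = 17√281
dz/dt = y/z · dy/dt = 85/(17√281) · 7 = 35√281/281 ≈ 2.088 m/s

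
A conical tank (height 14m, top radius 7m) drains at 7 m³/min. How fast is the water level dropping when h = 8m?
7/(16π) ≈ 0.1393 m/min

r/h = 7/14, so r = (1/2)h
V = (1/3)πr²h = (1/3)π((1/2)h)²h = (1/12)πh³
dV/dh = (1/4)πh²
dh/dt = (dV/dt)/(dV/dh) = -7/((1/4)π·8²) = -7/(16π) m/min
The level is dropping at 7/(16π) ≈ 0.1393 m/min.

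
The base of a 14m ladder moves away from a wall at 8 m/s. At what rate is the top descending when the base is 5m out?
40√19/57 ≈ 3.059 m/s

x² + y² = 14²
2x·dx/dt + 2y·dy/dt = 0
dy/dt = -x/y · dx/dt = -5/(3√19) · 8 = -40√19/57 m/s
The top is descending at 40√19/57 ≈ 3.059 m/s.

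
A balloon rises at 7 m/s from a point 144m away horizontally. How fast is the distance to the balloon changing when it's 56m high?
49√373/373 ≈ 2.537 m/s

z² = 144² + y²
z = √(144² + 56²) = 8√373
dz/dt = y/z · dy/dt = 56/(8√373) · 7 = 49√373/373 ≈ 2.537 m/s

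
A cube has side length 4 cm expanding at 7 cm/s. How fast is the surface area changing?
336 cm²/s

A = 6s²
dA/dt = 12s · ds/dt = 12·4·7 = 336 cm²/s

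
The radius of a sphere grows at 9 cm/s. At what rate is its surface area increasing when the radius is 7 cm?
504π cm²/s

S = 4πr²
dS/dt = dS/dr · dr/dt = 8πr · 9
At r = 7: dS/dt = 504π cm²/s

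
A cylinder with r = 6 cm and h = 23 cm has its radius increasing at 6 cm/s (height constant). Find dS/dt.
420π cm²/s

S = 2πrh + 2πr² (lateral + bases)
dS/dt = (2πh + 4πr)·dr/dt = (2π·23 + 4π·6)·6
= 420π cm²/s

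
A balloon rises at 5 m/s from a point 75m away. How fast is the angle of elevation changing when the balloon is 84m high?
0.029572 rad/s

tan(θ) = y/75
sec²(θ) · dθ/dt = (1/75) · dy/dt
dθ/dt = cos²(θ)/75 · 5 = 75/(75² + 84²) · 5
dθ/dt = 0.029572 rad/s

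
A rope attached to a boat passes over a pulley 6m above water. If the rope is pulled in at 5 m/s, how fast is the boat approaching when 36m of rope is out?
6√35/7 ≈ 5.071 m/s

rope² = x² + 6²
x = √(36² - 6²) = 6√35
dx/dt = (rope/x) · d(rope)/dt = (36/(6√35)) · (-5) = -6√35/7 m/s
The boat approaches at 6√35/7 ≈ 5.071 m/s.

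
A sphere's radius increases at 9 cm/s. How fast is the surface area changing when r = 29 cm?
2088π cm²/s

S = 4πr²
dS/dt = dS/dr · dr/dt = 8πr · 9
At r = 29: dS/dt = 2088π cm²/s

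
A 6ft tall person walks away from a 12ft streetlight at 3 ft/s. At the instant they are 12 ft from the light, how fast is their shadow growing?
3 ft/s

By similar triangles: 12/(x+s) = 6/s
Solving: s = 6x/6
ds/dt = 6/6 · dx/dt = 1 · 3 = 3 ft/s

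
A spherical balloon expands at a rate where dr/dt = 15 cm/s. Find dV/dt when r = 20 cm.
24000π cm³/s

V = (4/3)πr³
dV/dt = dV/dr · dr/dt = 4πr² · 15
At r = 20: dV/dt = 24000π cm³/s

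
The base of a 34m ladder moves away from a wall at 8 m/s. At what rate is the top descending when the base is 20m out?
80√21/63 ≈ 5.819 m/s

x² + y² = 34²
2x·dx/dt + 2y·dy/dt = 0
dy/dt = -x/y · dx/dt = -20/(6√21) · 8 = -80√21/63 m/s
The top is descending at 80√21/63 ≈ 5.819 m/s.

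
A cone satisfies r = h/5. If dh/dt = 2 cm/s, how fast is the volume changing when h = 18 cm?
648π/25 cm³/s

V = (1/3)π(h/5)²h = πh³/75
dV/dt = πh²/25 · 2
At h = 18: dV/dt = 648π/25 cm³/s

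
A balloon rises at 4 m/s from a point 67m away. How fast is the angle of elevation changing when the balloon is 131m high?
0.012379 rad/s

tan(θ) = y/67
sec²(θ) · dθ/dt = (1/67) · dy/dt
dθ/dt = cos²(θ)/67 · 4 = 67/(67² + 131²) · 4
dθ/dt = 0.012379 rad/s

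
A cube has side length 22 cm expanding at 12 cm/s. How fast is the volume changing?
17424 cm³/s

V = s³
dV/dt = 3s² · ds/dt = 3·22²·12 = 17424 cm³/s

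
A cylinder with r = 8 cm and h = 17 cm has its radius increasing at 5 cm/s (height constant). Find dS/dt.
330π cm²/s

S = 2πrh + 2πr² (lateral + bases)
dS/dt = (2πh + 4πr)·dr/dt = (2π·17 + 4π·8)·5
= 330π cm²/s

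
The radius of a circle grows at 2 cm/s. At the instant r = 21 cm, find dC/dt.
4π cm/s

C = 2πr
dC/dt = 2π · dr/dt = 2π · 2 = 4π cm/s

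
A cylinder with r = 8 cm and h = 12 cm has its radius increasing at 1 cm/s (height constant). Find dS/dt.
56π cm²/s

S = 2πrh + 2πr² (lateral + bases)
dS/dt = (2πh + 4πr)·dr/dt = (2π·12 + 4π·8)·1
= 56π cm²/s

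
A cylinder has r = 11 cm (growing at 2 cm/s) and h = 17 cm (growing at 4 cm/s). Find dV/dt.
1232π cm³/s

V = πr²h
dV/dt = 2πrh·dr/dt + πr²·dh/dt
= 2π(11)(17)(2) + π(11)²(4)
= 1232π cm³/s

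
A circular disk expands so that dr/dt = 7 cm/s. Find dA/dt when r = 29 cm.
406π cm²/s

A = πr²
dA/dt = 2πr · dr/dt = 2π(29)(7) = 406π cm²/s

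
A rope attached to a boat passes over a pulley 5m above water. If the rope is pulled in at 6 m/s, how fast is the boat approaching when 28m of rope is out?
56√759/253 ≈ 6.098 m/s

rope² = x² + 5²
x = √(28² - 5²) = √759
dx/dt = (rope/x) · d(rope)/dt = (28/√759) · (-6) = -56√759/253 m/s
The boat approaches at 56√759/253 ≈ 6.098 m/s.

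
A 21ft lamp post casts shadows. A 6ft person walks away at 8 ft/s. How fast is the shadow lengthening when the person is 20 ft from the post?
16/5 ft/s

By similar triangles: 21/(x+s) = 6/s
Solving: s = 6x/15
ds/dt = 6/15 · dx/dt = 2/5 · 8 = 16/5 ft/s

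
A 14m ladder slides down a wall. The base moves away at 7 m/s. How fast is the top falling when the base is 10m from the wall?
35√6/12 ≈ 7.144 m/s

x² + y² = 14²
2x·dx/dt + 2y·dy/dt = 0
dy/dt = -x/y · dx/dt = -10/(4√6) · 7 = -35√6/12 m/s
The top is descending at 35√6/12 ≈ 7.144 m/s.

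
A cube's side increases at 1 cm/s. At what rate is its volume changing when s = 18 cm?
972 cm³/s

V = s³
dV/dt = 3s² · ds/dt = 3·18²·1 = 972 cm³/s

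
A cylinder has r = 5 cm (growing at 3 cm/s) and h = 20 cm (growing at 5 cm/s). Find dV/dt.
725π cm³/s

V = πr²h
dV/dt = 2πrh·dr/dt + πr²·dh/dt
= 2π(5)(20)(3) + π(5)²(5)
= 725π cm³/s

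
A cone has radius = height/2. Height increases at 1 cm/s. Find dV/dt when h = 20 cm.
100π cm³/s

V = (1/3)π(h/2)²h = πh³/12
dV/dt = πh²/4 · 1
At h = 20: dV/dt = 100π cm³/s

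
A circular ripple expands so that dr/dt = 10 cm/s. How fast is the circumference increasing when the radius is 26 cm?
20π cm/s

C = 2πr
dC/dt = 2π · dr/dt = 2π · 10 = 20π cm/s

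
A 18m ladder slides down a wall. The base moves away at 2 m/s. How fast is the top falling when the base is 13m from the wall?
26√155/155 ≈ 2.088 m/s

x² + y² = 18²
2x·dx/dt + 2y·dy/dt = 0
dy/dt = -x/y · dx/dt = -13/√155 · 2 = -26√155/155 m/s
The top is descending at 26√155/155 ≈ 2.088 m/s.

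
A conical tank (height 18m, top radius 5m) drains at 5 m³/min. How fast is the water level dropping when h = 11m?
324/(605π) ≈ 0.1705 m/min

r/h = 5/18, so r = (5/18)h
V = (1/3)πr²h = (1/3)π((5/18)h)²h = (25/972)πh³
dV/dh = (25/324)πh²
dh/dt = (dV/dt)/(dV/dh) = -5/((25/324)π·11²) = -324/(605π) m/min
The level is dropping at 324/(605π) ≈ 0.1705 m/min.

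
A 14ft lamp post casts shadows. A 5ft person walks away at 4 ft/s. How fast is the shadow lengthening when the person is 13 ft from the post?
20/9 ft/s

By similar triangles: 14/(x+s) = 5/s
Solving: s = 5x/9
ds/dt = 5/9 · dx/dt = 5/9 · 4 = 20/9 ft/s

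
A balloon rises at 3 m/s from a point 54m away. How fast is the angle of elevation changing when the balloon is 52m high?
0.028826 rad/s

tan(θ) = y/54
sec²(θ) · dθ/dt = (1/54) · dy/dt
dθ/dt = cos²(θ)/54 · 3 = 54/(54² + 52²) · 3
dθ/dt = 0.028826 rad/s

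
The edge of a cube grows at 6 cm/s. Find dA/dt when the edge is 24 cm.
1728 cm²/s

A = 6s²
dA/dt = 12s · ds/dt = 12·24·6 = 1728 cm²/s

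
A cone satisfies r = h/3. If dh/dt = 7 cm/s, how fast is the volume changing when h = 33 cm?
847π cm³/s

V = (1/3)π(h/3)²h = πh³/27
dV/dt = πh²/9 · 7
At h = 33: dV/dt = 847π cm³/s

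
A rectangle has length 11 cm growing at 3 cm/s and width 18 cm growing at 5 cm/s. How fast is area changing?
109 cm²/s

A = lw
dA/dt = w·dl/dt + l·dw/dt = 18·3 + 11·5 = 109 cm²/s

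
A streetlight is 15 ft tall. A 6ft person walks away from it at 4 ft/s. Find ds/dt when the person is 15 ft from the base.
8/3 ft/s

By similar triangles: 15/(x+s) = 6/s
Solving: s = 6x/9
ds/dt = 6/9 · dx/dt = 2/3 · 4 = 8/3 ft/s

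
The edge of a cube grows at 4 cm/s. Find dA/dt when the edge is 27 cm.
1296 cm²/s

A = 6s²
dA/dt = 12s · ds/dt = 12·27·4 = 1296 cm²/s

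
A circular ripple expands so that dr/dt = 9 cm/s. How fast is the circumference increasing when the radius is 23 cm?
18π cm/s

C = 2πr
dC/dt = 2π · dr/dt = 2π · 9 = 18π cm/s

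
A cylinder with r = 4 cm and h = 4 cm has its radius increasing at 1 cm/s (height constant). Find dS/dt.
24π cm²/s

S = 2πrh + 2πr² (lateral + bases)
dS/dt = (2πh + 4πr)·dr/dt = (2π·4 + 4π·4)·1
= 24π cm²/s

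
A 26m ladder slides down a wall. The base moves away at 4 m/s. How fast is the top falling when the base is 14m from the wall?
7√30/15 ≈ 2.556 m/s

x² + y² = 26²
2x·dx/dt + 2y·dy/dt = 0
dy/dt = -x/y · dx/dt = -14/(4√30) · 4 = -7√30/15 m/s
The top is descending at 7√30/15 ≈ 2.556 m/s.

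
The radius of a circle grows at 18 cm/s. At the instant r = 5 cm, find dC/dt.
36π cm/s

C = 2πr
dC/dt = 2π · dr/dt = 2π · 18 = 36π cm/s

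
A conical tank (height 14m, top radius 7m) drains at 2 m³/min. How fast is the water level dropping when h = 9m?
8/(81π) ≈ 0.03144 m/min

r/h = 7/14, so r = (1/2)h
V = (1/3)πr²h = (1/3)π((1/2)h)²h = (1/12)πh³
dV/dh = (1/4)πh²
dh/dt = (dV/dt)/(dV/dh) = -2/((1/4)π·9²) = -8/(81π) m/min
The level is dropping at 8/(81π) ≈ 0.03144 m/min.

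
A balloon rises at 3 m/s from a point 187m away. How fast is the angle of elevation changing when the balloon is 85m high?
0.013296 rad/s

tan(θ) = y/187
sec²(θ) · dθ/dt = (1/187) · dy/dt
dθ/dt = cos²(θ)/187 · 3 = 187/(187² + 85²) · 3
dθ/dt = 0.013296 rad/s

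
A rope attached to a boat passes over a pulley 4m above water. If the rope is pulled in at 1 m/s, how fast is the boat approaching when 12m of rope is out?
3√2/4 ≈ 1.061 m/s

rope² = x² + 4²
x = √(12² - 4²) = 8√2
dx/dt = (rope/x) · d(rope)/dt = (12/(8√2)) · (-1) = -3√2/4 m/s
The boat approaches at 3√2/4 ≈ 1.061 m/s.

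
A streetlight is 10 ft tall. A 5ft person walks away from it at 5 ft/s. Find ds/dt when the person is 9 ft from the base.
5 ft/s

By similar triangles: 10/(x+s) = 5/s
Solving: s = 5x/5
ds/dt = 5/5 · dx/dt = 1 · 5 = 5 ft/s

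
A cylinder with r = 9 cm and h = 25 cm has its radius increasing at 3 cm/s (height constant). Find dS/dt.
258π cm²/s

S = 2πrh + 2πr² (lateral + bases)
dS/dt = (2πh + 4πr)·dr/dt = (2π·25 + 4π·9)·3
= 258π cm²/s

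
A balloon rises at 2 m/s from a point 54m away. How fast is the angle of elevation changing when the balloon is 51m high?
0.019576 rad/s

tan(θ) = y/54
sec²(θ) · dθ/dt = (1/54) · dy/dt
dθ/dt = cos²(θ)/54 · 2 = 54/(54² + 51²) · 2
dθ/dt = 0.019576 rad/s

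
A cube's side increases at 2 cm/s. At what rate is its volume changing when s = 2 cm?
24 cm³/s

V = s³
dV/dt = 3s² · ds/dt = 3·2²·2 = 24 cm³/s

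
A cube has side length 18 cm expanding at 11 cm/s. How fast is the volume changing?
10692 cm³/s

V = s³
dV/dt = 3s² · ds/dt = 3·18²·11 = 10692 cm³/s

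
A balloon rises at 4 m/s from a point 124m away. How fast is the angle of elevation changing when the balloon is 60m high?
0.026138 rad/s

tan(θ) = y/124
sec²(θ) · dθ/dt = (1/124) · dy/dt
dθ/dt = cos²(θ)/124 · 4 = 124/(124² + 60²) · 4
dθ/dt = 0.026138 rad/s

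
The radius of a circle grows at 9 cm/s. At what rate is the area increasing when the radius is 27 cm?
486π cm²/s

A = πr²
dA/dt = 2πr · dr/dt = 2π(27)(9) = 486π cm²/s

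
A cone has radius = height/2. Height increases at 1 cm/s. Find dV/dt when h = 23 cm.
529π/4 cm³/s

V = (1/3)π(h/2)²h = πh³/12
dV/dt = πh²/4 · 1
At h = 23: dV/dt = 529π/4 cm³/s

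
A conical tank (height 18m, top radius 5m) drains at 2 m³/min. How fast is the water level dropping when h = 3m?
72/(25π) ≈ 0.9167 m/min

r/h = 5/18, so r = (5/18)h
V = (1/3)πr²h = (1/3)π((5/18)h)²h = (25/972)πh³
dV/dh = (25/324)πh²
dh/dt = (dV/dt)/(dV/dh) = -2/((25/324)π·3²) = -72/(25π) m/min
The level is dropping at 72/(25π) ≈ 0.9167 m/min.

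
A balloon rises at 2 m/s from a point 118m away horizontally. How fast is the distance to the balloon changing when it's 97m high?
194√23333/23333 ≈ 1.27 m/s

z² = 118² + y²
z = √(118² + 97²) = √23333
dz/dt = y/z · dy/dt = 97/√23333 · 2 = 194√23333/23333 ≈ 1.27 m/s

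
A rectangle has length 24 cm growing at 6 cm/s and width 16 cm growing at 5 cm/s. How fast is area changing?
216 cm²/s

A = lw
dA/dt = w·dl/dt + l·dw/dt = 16·6 + 24·5 = 216 cm²/s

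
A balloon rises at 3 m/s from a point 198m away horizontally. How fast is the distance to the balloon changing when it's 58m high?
87√10642/10642 ≈ 0.8433 m/s

z² = 198² + y²
z = √(198² + 58²) = 2√10642
dz/dt = y/z · dy/dt = 58/(2√10642) · 3 = 87√10642/10642 ≈ 0.8433 m/s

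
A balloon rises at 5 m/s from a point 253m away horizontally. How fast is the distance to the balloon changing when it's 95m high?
475√26/1378 ≈ 1.758 m/s

z² = 253² + y²
z = √(253² + 95²) = 53√26
dz/dt = y/z · dy/dt = 95/(53√26) · 5 = 475√26/1378 ≈ 1.758 m/s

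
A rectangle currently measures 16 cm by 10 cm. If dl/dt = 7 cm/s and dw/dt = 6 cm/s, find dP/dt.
26 cm/s

P = 2(l + w)
dP/dt = 2(dl/dt + dw/dt) = 2(7 + 6) = 26 cm/s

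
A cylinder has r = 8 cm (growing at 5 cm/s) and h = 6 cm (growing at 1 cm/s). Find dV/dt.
544π cm³/s

V = πr²h
dV/dt = 2πrh·dr/dt + πr²·dh/dt
= 2π(8)(6)(5) + π(8)²(1)
= 544π cm³/s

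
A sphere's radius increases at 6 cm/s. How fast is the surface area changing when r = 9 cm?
432π cm²/s

S = 4πr²
dS/dt = dS/dr · dr/dt = 8πr · 6
At r = 9: dS/dt = 432π cm²/s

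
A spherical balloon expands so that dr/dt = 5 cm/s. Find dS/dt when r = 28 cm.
1120π cm²/s

S = 4πr²
dS/dt = dS/dr · dr/dt = 8πr · 5
At r = 28: dS/dt = 1120π cm²/s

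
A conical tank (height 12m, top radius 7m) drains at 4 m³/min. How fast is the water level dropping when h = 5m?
576/(1225π) ≈ 0.1497 m/min

r/h = 7/12, so r = (7/12)h
V = (1/3)πr²h = (1/3)π((7/12)h)²h = (49/432)πh³
dV/dh = (49/144)πh²
dh/dt = (dV/dt)/(dV/dh) = -4/((49/144)π·5²) = -576/(1225π) m/min
The level is dropping at 576/(1225π) ≈ 0.1497 m/min.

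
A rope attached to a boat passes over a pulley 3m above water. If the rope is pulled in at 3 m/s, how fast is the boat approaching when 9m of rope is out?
9√2/4 ≈ 3.182 m/s

rope² = x² + 3²
x = √(9² - 3²) = 6√2
dx/dt = (rope/x) · d(rope)/dt = (9/(6√2)) · (-3) = -9√2/4 m/s
The boat approaches at 9√2/4 ≈ 3.182 m/s.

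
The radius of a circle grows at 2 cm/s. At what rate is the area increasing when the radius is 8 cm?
32π cm²/s

A = πr²
dA/dt = 2πr · dr/dt = 2π(8)(2) = 32π cm²/s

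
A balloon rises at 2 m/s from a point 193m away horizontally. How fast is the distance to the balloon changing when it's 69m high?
69√42010/21005 ≈ 0.6733 m/s

z² = 193² + y²
z = √(193² + 69²) = √42010
dz/dt = y/z · dy/dt = 69/√42010 · 2 = 69√42010/21005 ≈ 0.6733 m/s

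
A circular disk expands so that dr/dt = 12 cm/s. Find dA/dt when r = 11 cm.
264π cm²/s

A = πr²
dA/dt = 2πr · dr/dt = 2π(11)(12) = 264π cm²/s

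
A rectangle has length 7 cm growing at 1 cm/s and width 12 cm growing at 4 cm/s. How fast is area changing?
40 cm²/s

A = lw
dA/dt = w·dl/dt + l·dw/dt = 12·1 + 7·4 = 40 cm²/s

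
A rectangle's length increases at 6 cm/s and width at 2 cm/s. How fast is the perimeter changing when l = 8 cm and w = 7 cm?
16 cm/s

P = 2(l + w)
dP/dt = 2(dl/dt + dw/dt) = 2(6 + 2) = 16 cm/s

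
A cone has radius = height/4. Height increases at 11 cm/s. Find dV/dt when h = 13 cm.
1859π/16 cm³/s

V = (1/3)π(h/4)²h = πh³/48
dV/dt = πh²/16 · 11
At h = 13: dV/dt = 1859π/16 cm³/s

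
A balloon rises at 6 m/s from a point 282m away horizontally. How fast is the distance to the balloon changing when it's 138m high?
69√2/37 ≈ 2.637 m/s

z² = 282² + y²
z = √(282² + 138²) = 222√2
dz/dt = y/z · dy/dt = 138/(222√2) · 6 = 69√2/37 ≈ 2.637 m/s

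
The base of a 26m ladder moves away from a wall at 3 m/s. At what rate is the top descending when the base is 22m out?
11√3/4 ≈ 4.763 m/s

x² + y² = 26²
2x·dx/dt + 2y·dy/dt = 0
dy/dt = -x/y · dx/dt = -22/(8√3) · 3 = -11√3/4 m/s
The top is descending at 11√3/4 ≈ 4.763 m/s.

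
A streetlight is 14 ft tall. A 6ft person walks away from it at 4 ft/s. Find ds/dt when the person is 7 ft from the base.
3 ft/s

By similar triangles: 14/(x+s) = 6/s
Solving: s = 6x/8
ds/dt = 6/8 · dx/dt = 3/4 · 4 = 3 ft/s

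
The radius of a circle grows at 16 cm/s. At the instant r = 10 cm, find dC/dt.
32π cm/s

C = 2πr
dC/dt = 2π · dr/dt = 2π · 16 = 32π cm/s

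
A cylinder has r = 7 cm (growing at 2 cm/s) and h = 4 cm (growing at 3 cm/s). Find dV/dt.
259π cm³/s

V = πr²h
dV/dt = 2πrh·dr/dt + πr²·dh/dt
= 2π(7)(4)(2) + π(7)²(3)
= 259π cm³/s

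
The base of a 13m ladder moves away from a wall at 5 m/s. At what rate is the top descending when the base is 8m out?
8√105/21 ≈ 3.904 m/s

x² + y² = 13²
2x·dx/dt + 2y·dy/dt = 0
dy/dt = -x/y · dx/dt = -8/√105 · 5 = -8√105/21 m/s
The top is descending at 8√105/21 ≈ 3.904 m/s.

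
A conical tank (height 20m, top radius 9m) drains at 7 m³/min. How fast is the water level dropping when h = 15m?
112/(729π) ≈ 0.0489 m/min

r/h = 9/20, so r = (9/20)h
V = (1/3)πr²h = (1/3)π((9/20)h)²h = (27/400)πh³
dV/dh = (81/400)πh²
dh/dt = (dV/dt)/(dV/dh) = -7/((81/400)π·15²) = -112/(729π) m/min
The level is dropping at 112/(729π) ≈ 0.0489 m/min.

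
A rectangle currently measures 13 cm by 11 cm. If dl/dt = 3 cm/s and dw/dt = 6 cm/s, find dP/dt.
18 cm/s

P = 2(l + w)
dP/dt = 2(dl/dt + dw/dt) = 2(3 + 6) = 18 cm/s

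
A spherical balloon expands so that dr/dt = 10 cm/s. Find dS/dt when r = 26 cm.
2080π cm²/s

S = 4πr²
dS/dt = dS/dr · dr/dt = 8πr · 10
At r = 26: dS/dt = 2080π cm²/s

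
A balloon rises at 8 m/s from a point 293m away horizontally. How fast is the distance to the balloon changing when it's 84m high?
672√92905/92905 ≈ 2.205 m/s

z² = 293² + y²
z = √(293² + 84²) = √92905
dz/dt = y/z · dy/dt = 84/√92905 · 8 = 672√92905/92905 ≈ 2.205 m/s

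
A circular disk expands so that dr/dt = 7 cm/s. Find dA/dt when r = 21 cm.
294π cm²/s

A = πr²
dA/dt = 2πr · dr/dt = 2π(21)(7) = 294π cm²/s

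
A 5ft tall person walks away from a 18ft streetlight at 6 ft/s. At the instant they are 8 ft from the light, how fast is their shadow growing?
30/13 ft/s

By similar triangles: 18/(x+s) = 5/s
Solving: s = 5x/13
ds/dt = 5/13 · dx/dt = 5/13 · 6 = 30/13 ft/s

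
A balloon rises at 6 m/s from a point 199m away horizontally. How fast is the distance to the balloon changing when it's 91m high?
273√47882/23941 ≈ 2.495 m/s

z² = 199² + y²
z = √(199² + 91²) = √47882
dz/dt = y/z · dy/dt = 91/√47882 · 6 = 273√47882/23941 ≈ 2.495 m/s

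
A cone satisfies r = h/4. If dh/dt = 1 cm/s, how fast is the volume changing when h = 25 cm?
625π/16 cm³/s

V = (1/3)π(h/4)²h = πh³/48
dV/dt = πh²/16 · 1
At h = 25: dV/dt = 625π/16 cm³/s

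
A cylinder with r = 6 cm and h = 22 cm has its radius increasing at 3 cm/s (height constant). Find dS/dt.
204π cm²/s

S = 2πrh + 2πr² (lateral + bases)
dS/dt = (2πh + 4πr)·dr/dt = (2π·22 + 4π·6)·3
= 204π cm²/s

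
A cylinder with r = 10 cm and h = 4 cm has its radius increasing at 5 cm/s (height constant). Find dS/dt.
240π cm²/s

S = 2πrh + 2πr² (lateral + bases)
dS/dt = (2πh + 4πr)·dr/dt = (2π·4 + 4π·10)·5
= 240π cm²/s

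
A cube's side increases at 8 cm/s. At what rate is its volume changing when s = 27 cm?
17496 cm³/s

V = s³
dV/dt = 3s² · ds/dt = 3·27²·8 = 17496 cm³/s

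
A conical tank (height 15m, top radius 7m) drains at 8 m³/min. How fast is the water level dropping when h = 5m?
72/(49π) ≈ 0.4677 m/min

r/h = 7/15, so r = (7/15)h
V = (1/3)πr²h = (1/3)π((7/15)h)²h = (49/675)πh³
dV/dh = (49/225)πh²
dh/dt = (dV/dt)/(dV/dh) = -8/((49/225)π·5²) = -72/(49π) m/min
The level is dropping at 72/(49π) ≈ 0.4677 m/min.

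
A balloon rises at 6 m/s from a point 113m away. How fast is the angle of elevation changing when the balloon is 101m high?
0.029517 rad/s

tan(θ) = y/113
sec²(θ) · dθ/dt = (1/113) · dy/dt
dθ/dt = cos²(θ)/113 · 6 = 113/(113² + 101²) · 6
dθ/dt = 0.029517 rad/s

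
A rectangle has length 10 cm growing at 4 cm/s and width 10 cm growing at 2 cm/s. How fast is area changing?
60 cm²/s

A = lw
dA/dt = w·dl/dt + l·dw/dt = 10·4 + 10·2 = 60 cm²/s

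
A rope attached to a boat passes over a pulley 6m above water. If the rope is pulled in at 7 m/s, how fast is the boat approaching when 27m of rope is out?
9√77/11 ≈ 7.18 m/s

rope² = x² + 6²
x = √(27² - 6²) = 3√77
dx/dt = (rope/x) · d(rope)/dt = (27/(3√77)) · (-7) = -9√77/11 m/s
The boat approaches at 9√77/11 ≈ 7.18 m/s.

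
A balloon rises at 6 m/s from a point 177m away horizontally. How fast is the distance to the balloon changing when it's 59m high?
3√10/5 ≈ 1.897 m/s

z² = 177² + y²
z = √(177² + 59²) = 59√10
dz/dt = y/z · dy/dt = 59/(59√10) · 6 = 3√10/5 ≈ 1.897 m/s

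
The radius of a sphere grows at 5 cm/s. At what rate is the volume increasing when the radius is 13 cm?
3380π cm³/s

V = (4/3)πr³
dV/dt = dV/dr · dr/dt = 4πr² · 5
At r = 13: dV/dt = 3380π cm³/s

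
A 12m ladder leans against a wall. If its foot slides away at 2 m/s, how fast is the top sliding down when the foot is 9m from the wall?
6√7/7 ≈ 2.268 m/s

x² + y² = 12²
2x·dx/dt + 2y·dy/dt = 0
dy/dt = -x/y · dx/dt = -9/(3√7) · 2 = -6√7/7 m/s
The top is descending at 6√7/7 ≈ 2.268 m/s.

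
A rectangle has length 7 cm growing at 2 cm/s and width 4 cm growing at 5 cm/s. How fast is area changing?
43 cm²/s

A = lw
dA/dt = w·dl/dt + l·dw/dt = 4·2 + 7·5 = 43 cm²/s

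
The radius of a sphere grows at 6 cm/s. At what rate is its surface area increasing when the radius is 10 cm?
480π cm²/s

S = 4πr²
dS/dt = dS/dr · dr/dt = 8πr · 6
At r = 10: dS/dt = 480π cm²/s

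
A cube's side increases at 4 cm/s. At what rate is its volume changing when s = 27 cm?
8748 cm³/s

V = s³
dV/dt = 3s² · ds/dt = 3·27²·4 = 8748 cm³/s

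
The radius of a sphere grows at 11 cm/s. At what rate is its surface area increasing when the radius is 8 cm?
704π cm²/s

S = 4πr²
dS/dt = dS/dr · dr/dt = 8πr · 11
At r = 8: dS/dt = 704π cm²/s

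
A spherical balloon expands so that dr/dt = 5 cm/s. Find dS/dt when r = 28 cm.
1120π cm²/s

S = 4πr²
dS/dt = dS/dr · dr/dt = 8πr · 5
At r = 28: dS/dt = 1120π cm²/s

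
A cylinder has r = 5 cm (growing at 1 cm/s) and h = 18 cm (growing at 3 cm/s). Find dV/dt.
255π cm³/s

V = πr²h
dV/dt = 2πrh·dr/dt + πr²·dh/dt
= 2π(5)(18)(1) + π(5)²(3)
= 255π cm³/s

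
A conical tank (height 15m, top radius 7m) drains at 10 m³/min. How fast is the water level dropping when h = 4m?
1125/(392π) ≈ 0.9135 m/min

r/h = 7/15, so r = (7/15)h
V = (1/3)πr²h = (1/3)π((7/15)h)²h = (49/675)πh³
dV/dh = (49/225)πh²
dh/dt = (dV/dt)/(dV/dh) = -10/((49/225)π·4²) = -1125/(392π) m/min
The level is dropping at 1125/(392π) ≈ 0.9135 m/min.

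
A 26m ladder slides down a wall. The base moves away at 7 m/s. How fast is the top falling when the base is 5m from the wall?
5√651/93 ≈ 1.372 m/s

x² + y² = 26²
2x·dx/dt + 2y·dy/dt = 0
dy/dt = -x/y · dx/dt = -5/√651 · 7 = -5√651/93 m/s
The top is descending at 5√651/93 ≈ 1.372 m/s.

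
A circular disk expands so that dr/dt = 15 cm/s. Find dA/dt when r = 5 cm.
150π cm²/s

A = πr²
dA/dt = 2πr · dr/dt = 2π(5)(15) = 150π cm²/s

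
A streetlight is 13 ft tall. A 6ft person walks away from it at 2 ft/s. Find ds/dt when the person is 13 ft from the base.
12/7 ft/s

By similar triangles: 13/(x+s) = 6/s
Solving: s = 6x/7
ds/dt = 6/7 · dx/dt = 6/7 · 2 = 12/7 ft/s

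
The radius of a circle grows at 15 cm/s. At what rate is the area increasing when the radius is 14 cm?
420π cm²/s

A = πr²
dA/dt = 2πr · dr/dt = 2π(14)(15) = 420π cm²/s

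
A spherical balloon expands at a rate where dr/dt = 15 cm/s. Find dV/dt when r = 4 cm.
960π cm³/s

V = (4/3)πr³
dV/dt = dV/dr · dr/dt = 4πr² · 15
At r = 4: dV/dt = 960π cm³/s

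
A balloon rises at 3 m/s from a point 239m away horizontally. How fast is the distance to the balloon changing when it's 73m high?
219√2498/12490 ≈ 0.8764 m/s

z² = 239² + y²
z = √(239² + 73²) = 5√2498
dz/dt = y/z · dy/dt = 73/(5√2498) · 3 = 219√2498/12490 ≈ 0.8764 m/s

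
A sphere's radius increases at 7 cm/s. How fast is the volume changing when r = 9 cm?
2268π cm³/s

V = (4/3)πr³
dV/dt = dV/dr · dr/dt = 4πr² · 7
At r = 9: dV/dt = 2268π cm³/s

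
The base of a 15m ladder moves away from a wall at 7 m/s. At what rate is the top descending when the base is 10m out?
14√5/5 ≈ 6.261 m/s

x² + y² = 15²
2x·dx/dt + 2y·dy/dt = 0
dy/dt = -x/y · dx/dt = -10/(5√5) · 7 = -14√5/5 m/s
The top is descending at 14√5/5 ≈ 6.261 m/s.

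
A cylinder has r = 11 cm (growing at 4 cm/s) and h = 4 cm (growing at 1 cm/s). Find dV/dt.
473π cm³/s

V = πr²h
dV/dt = 2πrh·dr/dt + πr²·dh/dt
= 2π(11)(4)(4) + π(11)²(1)
= 473π cm³/s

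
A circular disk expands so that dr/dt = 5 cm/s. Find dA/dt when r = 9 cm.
90π cm²/s

A = πr²
dA/dt = 2πr · dr/dt = 2π(9)(5) = 90π cm²/s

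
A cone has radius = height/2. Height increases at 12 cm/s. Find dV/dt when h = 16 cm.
768π cm³/s

V = (1/3)π(h/2)²h = πh³/12
dV/dt = πh²/4 · 12
At h = 16: dV/dt = 768π cm³/s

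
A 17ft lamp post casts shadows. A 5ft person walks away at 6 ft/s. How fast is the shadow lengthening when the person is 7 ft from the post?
5/2 ft/s

By similar triangles: 17/(x+s) = 5/s
Solving: s = 5x/12
ds/dt = 5/12 · dx/dt = 5/12 · 6 = 5/2 ft/s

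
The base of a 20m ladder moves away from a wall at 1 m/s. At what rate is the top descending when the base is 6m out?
3√91/91 ≈ 0.3145 m/s

x² + y² = 20²
2x·dx/dt + 2y·dy/dt = 0
dy/dt = -x/y · dx/dt = -6/(2√91) · 1 = -3√91/91 m/s
The top is descending at 3√91/91 ≈ 0.3145 m/s.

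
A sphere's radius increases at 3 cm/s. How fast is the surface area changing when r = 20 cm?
480π cm²/s

S = 4πr²
dS/dt = dS/dr · dr/dt = 8πr · 3
At r = 20: dS/dt = 480π cm²/s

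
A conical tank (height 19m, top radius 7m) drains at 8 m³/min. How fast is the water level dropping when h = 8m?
361/(392π) ≈ 0.2931 m/min

r/h = 7/19, so r = (7/19)h
V = (1/3)πr²h = (1/3)π((7/19)h)²h = (49/1083)πh³
dV/dh = (49/361)πh²
dh/dt = (dV/dt)/(dV/dh) = -8/((49/361)π·8²) = -361/(392π) m/min
The level is dropping at 361/(392π) ≈ 0.2931 m/min.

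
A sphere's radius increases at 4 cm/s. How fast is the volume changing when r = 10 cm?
1600π cm³/s

V = (4/3)πr³
dV/dt = dV/dr · dr/dt = 4πr² · 4
At r = 10: dV/dt = 1600π cm³/s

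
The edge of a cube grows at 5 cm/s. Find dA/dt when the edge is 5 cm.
300 cm²/s

A = 6s²
dA/dt = 12s · ds/dt = 12·5·5 = 300 cm²/s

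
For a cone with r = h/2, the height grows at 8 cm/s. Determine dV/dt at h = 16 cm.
512π cm³/s

V = (1/3)π(h/2)²h = πh³/12
dV/dt = πh²/4 · 8
At h = 16: dV/dt = 512π cm³/s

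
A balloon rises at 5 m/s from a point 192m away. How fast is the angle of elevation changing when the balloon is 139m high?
0.017086 rad/s

tan(θ) = y/192
sec²(θ) · dθ/dt = (1/192) · dy/dt
dθ/dt = cos²(θ)/192 · 5 = 192/(192² + 139²) · 5
dθ/dt = 0.017086 rad/s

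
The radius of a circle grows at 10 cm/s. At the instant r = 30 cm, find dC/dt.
20π cm/s

C = 2πr
dC/dt = 2π · dr/dt = 2π · 10 = 20π cm/s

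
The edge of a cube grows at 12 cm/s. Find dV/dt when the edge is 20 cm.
14400 cm³/s

V = s³
dV/dt = 3s² · ds/dt = 3·20²·12 = 14400 cm³/s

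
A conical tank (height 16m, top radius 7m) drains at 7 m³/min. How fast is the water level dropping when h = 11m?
256/(847π) ≈ 0.09621 m/min

r/h = 7/16, so r = (7/16)h
V = (1/3)πr²h = (1/3)π((7/16)h)²h = (49/768)πh³
dV/dh = (49/256)πh²
dh/dt = (dV/dt)/(dV/dh) = -7/((49/256)π·11²) = -256/(847π) m/min
The level is dropping at 256/(847π) ≈ 0.09621 m/min.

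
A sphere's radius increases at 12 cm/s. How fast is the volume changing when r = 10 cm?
4800π cm³/s

V = (4/3)πr³
dV/dt = dV/dr · dr/dt = 4πr² · 12
At r = 10: dV/dt = 4800π cm³/s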